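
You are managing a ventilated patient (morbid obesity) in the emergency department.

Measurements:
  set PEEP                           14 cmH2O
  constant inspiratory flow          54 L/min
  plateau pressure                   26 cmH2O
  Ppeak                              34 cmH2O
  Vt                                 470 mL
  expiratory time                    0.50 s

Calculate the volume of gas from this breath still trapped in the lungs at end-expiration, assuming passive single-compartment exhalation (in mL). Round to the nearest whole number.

Flow: 54 L/min ÷ 60 = 0.9 L/s.
R = (PIP − Pplat)/V̇ = (34 − 26) / 0.9 = 8.0/0.9 = 8.889 cmH2O·s/L.
C = Vt/(Pplat − PEEP) = 470.0 / (26 − 14) = 470.0/12.0 = 39.167 mL/cmH2O.
τ = R × C = 8.889 × 0.03917 L/cmH2O = 0.3482 s.
Fraction remaining = e^(−Te/τ) = e^(−0.50/0.3482) = 0.2379.
Trapped volume = 470.0 × 0.2379 = 111.81 mL.

112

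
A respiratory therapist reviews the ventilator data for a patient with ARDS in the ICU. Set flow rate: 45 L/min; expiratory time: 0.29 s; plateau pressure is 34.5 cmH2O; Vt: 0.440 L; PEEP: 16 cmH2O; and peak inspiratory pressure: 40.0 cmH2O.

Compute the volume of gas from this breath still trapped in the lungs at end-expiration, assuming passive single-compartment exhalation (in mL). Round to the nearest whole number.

Flow: 45 L/min ÷ 60 = 0.75 L/s.
R = (PIP − Pplat)/V̇ = (40.0 − 34.5) / 0.75 = 5.5/0.75 = 7.333 cmH2O·s/L.
C = Vt/(Pplat − PEEP) = 440.0 / (34.5 − 16) = 440.0/18.5 = 23.784 mL/cmH2O.
τ = R × C = 7.333 × 0.02378 L/cmH2O = 0.1744 s.
Fraction remaining = e^(−Te/τ) = e^(−0.29/0.1744) = 0.1896.
Trapped volume = 440.0 × 0.1896 = 83.424 mL.

83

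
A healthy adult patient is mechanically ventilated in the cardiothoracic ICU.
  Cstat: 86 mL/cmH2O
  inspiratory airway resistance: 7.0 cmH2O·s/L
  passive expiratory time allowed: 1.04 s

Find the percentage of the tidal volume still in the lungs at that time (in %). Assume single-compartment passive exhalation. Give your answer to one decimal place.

17.8

τ = R × C = 7.0 × 86 mL/cmH2O = 7.0 × 0.086 L/cmH2O = 0.602 s.
Passive exhalation: V(t)/V₀ = e^(−t/τ) = e^(−1.04/0.602) = 0.1777.
Fraction remaining = 0.1777 → 17.77%.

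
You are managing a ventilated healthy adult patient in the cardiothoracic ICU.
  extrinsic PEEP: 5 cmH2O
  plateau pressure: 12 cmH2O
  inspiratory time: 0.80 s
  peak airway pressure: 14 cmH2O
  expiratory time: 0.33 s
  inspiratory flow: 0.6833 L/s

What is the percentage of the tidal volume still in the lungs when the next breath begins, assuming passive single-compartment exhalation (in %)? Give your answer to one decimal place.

Vt = flow × Ti = 0.6833 L/s × 0.80 s × 1000 mL/L = 546.64 mL.
R = (PIP − Pplat)/V̇ = (14 − 12) / 0.6833 = 2.0/0.6833 = 2.927 cmH2O·s/L.
C = Vt/(Pplat − PEEP) = 546.64 / (12 − 5) = 546.64/7.0 = 78.091 mL/cmH2O.
τ = R × C = 2.927 × 0.07809 L/cmH2O = 0.2286 s.
Fraction remaining at end-expiration = e^(−Te/τ) = e^(−0.33/0.2286) = 0.2361 → 23.61%.

23.6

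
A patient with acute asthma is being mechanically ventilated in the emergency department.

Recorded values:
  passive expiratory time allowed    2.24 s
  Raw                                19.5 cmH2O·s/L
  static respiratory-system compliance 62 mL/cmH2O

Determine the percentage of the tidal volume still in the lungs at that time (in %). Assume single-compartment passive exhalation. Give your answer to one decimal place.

15.7

τ = R × C = 19.5 × 62 mL/cmH2O = 19.5 × 0.062 L/cmH2O = 1.209 s.
Passive exhalation: V(t)/V₀ = e^(−t/τ) = e^(−2.24/1.209) = 0.1568.
Fraction remaining = 0.1568 → 15.68%.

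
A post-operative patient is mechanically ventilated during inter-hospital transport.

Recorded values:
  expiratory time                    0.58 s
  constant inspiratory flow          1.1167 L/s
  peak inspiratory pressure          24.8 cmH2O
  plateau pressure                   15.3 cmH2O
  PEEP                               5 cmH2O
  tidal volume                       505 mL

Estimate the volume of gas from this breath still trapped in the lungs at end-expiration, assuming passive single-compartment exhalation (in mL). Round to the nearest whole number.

R = (PIP − Pplat)/V̇ = (24.8 − 15.3) / 1.1167 = 9.5/1.1167 = 8.507 cmH2O·s/L.
C = Vt/(Pplat − PEEP) = 505.0 / (15.3 − 5) = 505.0/10.3 = 49.029 mL/cmH2O.
τ = R × C = 8.507 × 0.04903 L/cmH2O = 0.4171 s.
Fraction remaining = e^(−Te/τ) = e^(−0.58/0.4171) = 0.2489.
Trapped volume = 505.0 × 0.2489 = 125.69 mL.

126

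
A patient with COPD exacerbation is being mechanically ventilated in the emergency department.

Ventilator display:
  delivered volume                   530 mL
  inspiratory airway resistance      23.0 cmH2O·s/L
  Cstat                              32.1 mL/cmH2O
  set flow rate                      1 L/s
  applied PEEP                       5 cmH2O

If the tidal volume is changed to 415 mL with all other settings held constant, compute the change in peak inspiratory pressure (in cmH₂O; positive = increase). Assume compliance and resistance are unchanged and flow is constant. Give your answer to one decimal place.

-3.6

PIP = Vt/C + R·V̇ + PEEP (constant-flow equation of motion).
Only the elastic term changes: ΔPIP = ΔVt / C = (415 − 530) / 32.1 = -3.583 cmH2O.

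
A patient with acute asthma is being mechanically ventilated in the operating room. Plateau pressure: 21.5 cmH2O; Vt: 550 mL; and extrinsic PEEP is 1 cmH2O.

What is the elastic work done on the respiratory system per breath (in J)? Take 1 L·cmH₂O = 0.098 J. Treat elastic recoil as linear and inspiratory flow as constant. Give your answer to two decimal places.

Elastic work ≈ ½ × (Pplat − PEEP) × Vt = 0.5 × (21.5 − 1) × 0.550 L = 0.5 × 20.5 × 0.550 = 5.638 L·cmH2O.
× 0.098 J/(L·cmH2O) → 0.5525 J.

0.55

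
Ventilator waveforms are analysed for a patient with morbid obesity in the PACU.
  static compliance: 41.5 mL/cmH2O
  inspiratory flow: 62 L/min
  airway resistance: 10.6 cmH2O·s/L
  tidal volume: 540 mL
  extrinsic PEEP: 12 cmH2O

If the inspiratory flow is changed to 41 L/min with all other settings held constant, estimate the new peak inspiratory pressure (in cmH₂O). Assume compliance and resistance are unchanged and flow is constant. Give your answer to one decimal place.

Flow: 62 L/min ÷ 60 = 1.0333 L/s.
New flow: 41 L/min ÷ 60 = 0.6833 L/s.
PIP = Vt/C + R·V̇ + PEEP (constant-flow equation of motion).
Only the resistive term changes: ΔPIP = R × ΔV̇ = 10.6 × (0.6833 − 1.0333) = 10.6 × -0.35 = -3.71 cmH2O.
Original PIP = 540/41.5 + 10.6×1.0333 + 12 = 35.965 cmH2O; new PIP = 35.965 + (-3.71) = 32.255 cmH2O.

32.3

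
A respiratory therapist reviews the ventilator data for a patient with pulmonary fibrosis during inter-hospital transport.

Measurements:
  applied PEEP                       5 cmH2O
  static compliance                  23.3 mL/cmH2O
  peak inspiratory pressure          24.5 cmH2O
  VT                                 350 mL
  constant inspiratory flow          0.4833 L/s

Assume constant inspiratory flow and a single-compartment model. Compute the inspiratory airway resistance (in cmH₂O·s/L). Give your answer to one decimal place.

9.3

Equation of motion (constant flow): PIP = Vt/C + R·V̇ + PEEP.
R·V̇ = PIP − Vt/C − PEEP = 24.5 − 350/23.3 − 5 = 24.5 − 15.021 − 5 = 4.479 cmH2O.
R = 4.479 / 0.4833 = 9.268 cmH2O·s/L.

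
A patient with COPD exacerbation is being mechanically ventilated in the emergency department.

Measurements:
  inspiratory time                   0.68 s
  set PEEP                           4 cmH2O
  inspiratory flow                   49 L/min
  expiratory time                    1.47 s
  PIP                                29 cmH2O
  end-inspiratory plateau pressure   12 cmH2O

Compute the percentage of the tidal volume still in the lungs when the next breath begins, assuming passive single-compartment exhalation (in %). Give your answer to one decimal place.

36.2

Flow: 49 L/min ÷ 60 = 0.8167 L/s.
Vt = flow × Ti = 0.8167 L/s × 0.68 s × 1000 mL/L = 555.36 mL.
R = (PIP − Pplat)/V̇ = (29 − 12) / 0.8167 = 17.0/0.8167 = 20.815 cmH2O·s/L.
C = Vt/(Pplat − PEEP) = 555.36 / (12 − 4) = 555.36/8.0 = 69.42 mL/cmH2O.
τ = R × C = 20.815 × 0.06942 L/cmH2O = 1.445 s.
Fraction remaining at end-expiration = e^(−Te/τ) = e^(−1.47/1.445) = 0.3616 → 36.16%.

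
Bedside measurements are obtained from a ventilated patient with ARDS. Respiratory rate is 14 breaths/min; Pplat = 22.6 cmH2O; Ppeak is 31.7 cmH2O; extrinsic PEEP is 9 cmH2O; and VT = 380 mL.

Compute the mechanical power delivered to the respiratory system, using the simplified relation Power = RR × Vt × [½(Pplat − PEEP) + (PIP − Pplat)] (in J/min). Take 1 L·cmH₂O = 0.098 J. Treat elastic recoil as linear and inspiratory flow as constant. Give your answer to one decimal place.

8.3

Per-breath work = Vt × [½(Pplat−PEEP) + (PIP−Pplat)] = 0.380 × [0.5×13.6 + 9.1] = 0.380 × 15.9 = 6.042 L·cmH2O.
Power = 14 × 6.042 = 84.588 L·cmH2O/min.
× 0.098 J/(L·cmH2O) → 8.29 J/min.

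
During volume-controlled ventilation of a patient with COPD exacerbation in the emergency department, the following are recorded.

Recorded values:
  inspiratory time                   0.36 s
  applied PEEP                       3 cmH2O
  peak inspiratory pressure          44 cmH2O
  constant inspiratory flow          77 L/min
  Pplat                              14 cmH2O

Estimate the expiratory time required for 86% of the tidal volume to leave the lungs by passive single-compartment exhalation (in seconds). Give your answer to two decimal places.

1.93

Flow: 77 L/min ÷ 60 = 1.2833 L/s.
Vt = flow × Ti = 1.2833 L/s × 0.36 s × 1000 mL/L = 461.99 mL.
R = (PIP − Pplat)/V̇ = (44 − 14) / 1.2833 = 30.0/1.2833 = 23.377 cmH2O·s/L.
C = Vt/(Pplat − PEEP) = 461.99 / (14 − 3) = 461.99/11.0 = 41.999 mL/cmH2O.
τ = R × C = 23.377 × 0.042 L/cmH2O = 0.9818 s.
t = −τ·ln(1 − 0.86) = −0.9818·ln(0.14) = 1.93 s.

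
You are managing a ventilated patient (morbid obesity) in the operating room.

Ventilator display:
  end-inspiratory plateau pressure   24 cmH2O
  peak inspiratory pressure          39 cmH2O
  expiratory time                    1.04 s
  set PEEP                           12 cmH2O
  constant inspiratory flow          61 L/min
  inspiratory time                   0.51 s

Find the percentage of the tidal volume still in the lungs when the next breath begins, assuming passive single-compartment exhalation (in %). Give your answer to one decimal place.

19.6

Flow: 61 L/min ÷ 60 = 1.0167 L/s.
Vt = flow × Ti = 1.0167 L/s × 0.51 s × 1000 mL/L = 518.52 mL.
R = (PIP − Pplat)/V̇ = (39 − 24) / 1.0167 = 15.0/1.0167 = 14.754 cmH2O·s/L.
C = Vt/(Pplat − PEEP) = 518.52 / (24 − 12) = 518.52/12.0 = 43.21 mL/cmH2O.
τ = R × C = 14.754 × 0.04321 L/cmH2O = 0.6375 s.
Fraction remaining at end-expiration = e^(−Te/τ) = e^(−1.04/0.6375) = 0.1957 → 19.57%.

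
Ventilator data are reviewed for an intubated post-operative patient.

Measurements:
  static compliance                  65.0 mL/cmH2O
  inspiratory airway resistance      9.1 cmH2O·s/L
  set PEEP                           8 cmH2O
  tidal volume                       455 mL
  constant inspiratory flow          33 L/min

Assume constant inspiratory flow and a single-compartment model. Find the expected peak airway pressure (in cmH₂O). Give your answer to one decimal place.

Flow: 33 L/min ÷ 60 = 0.55 L/s.
Equation of motion (constant flow): PIP = Vt/C + R·V̇ + PEEP.
PIP = 455/65.0 + 9.1×0.55 + 8 = 7.0 + 5.005 + 8 = 20.005 cmH2O.

20.0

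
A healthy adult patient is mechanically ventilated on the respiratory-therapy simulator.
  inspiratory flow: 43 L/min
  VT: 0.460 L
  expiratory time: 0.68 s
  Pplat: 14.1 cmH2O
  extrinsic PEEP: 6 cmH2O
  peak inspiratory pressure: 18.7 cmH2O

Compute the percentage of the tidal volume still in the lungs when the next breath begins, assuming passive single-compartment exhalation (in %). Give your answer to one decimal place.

15.5

Flow: 43 L/min ÷ 60 = 0.7167 L/s.
R = (PIP − Pplat)/V̇ = (18.7 − 14.1) / 0.7167 = 4.6/0.7167 = 6.418 cmH2O·s/L.
C = Vt/(Pplat − PEEP) = 460.0 / (14.1 − 6) = 460.0/8.1 = 56.79 mL/cmH2O.
τ = R × C = 6.418 × 0.05679 L/cmH2O = 0.3645 s.
Fraction remaining at end-expiration = e^(−Te/τ) = e^(−0.68/0.3645) = 0.1548 → 15.48%.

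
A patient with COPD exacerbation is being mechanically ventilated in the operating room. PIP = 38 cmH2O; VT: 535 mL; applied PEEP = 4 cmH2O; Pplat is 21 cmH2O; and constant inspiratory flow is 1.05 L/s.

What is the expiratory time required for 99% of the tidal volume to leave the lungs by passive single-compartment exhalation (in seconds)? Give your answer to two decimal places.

R = (PIP − Pplat)/V̇ = (38 − 21) / 1.05 = 17.0/1.05 = 16.19 cmH2O·s/L.
C = Vt/(Pplat − PEEP) = 535.0 / (21 − 4) = 535.0/17.0 = 31.471 mL/cmH2O.
τ = R × C = 16.19 × 0.03147 L/cmH2O = 0.5095 s.
t = −τ·ln(1 − 0.99) = −0.5095·ln(0.01) = 2.346 s.

2.35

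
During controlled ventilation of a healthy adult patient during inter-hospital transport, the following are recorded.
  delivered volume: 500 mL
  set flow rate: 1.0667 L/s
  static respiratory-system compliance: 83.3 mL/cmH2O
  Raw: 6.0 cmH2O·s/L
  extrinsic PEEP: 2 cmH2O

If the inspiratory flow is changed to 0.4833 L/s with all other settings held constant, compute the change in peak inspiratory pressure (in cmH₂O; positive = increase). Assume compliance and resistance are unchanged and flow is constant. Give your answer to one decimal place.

-3.5

PIP = Vt/C + R·V̇ + PEEP (constant-flow equation of motion).
Only the resistive term changes: ΔPIP = R × ΔV̇ = 6.0 × (0.4833 − 1.0667) = 6.0 × -0.5834 = -3.5 cmH2O.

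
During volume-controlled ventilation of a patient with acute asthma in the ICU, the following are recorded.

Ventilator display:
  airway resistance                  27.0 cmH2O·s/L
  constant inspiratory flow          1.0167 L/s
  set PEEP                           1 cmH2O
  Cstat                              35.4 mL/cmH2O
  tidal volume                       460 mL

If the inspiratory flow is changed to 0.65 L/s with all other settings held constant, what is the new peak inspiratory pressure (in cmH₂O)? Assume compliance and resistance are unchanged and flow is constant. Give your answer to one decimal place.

PIP = Vt/C + R·V̇ + PEEP (constant-flow equation of motion).
Only the resistive term changes: ΔPIP = R × ΔV̇ = 27.0 × (0.65 − 1.0167) = 27.0 × -0.3667 = -9.901 cmH2O.
Original PIP = 460/35.4 + 27.0×1.0167 + 1 = 41.445 cmH2O; new PIP = 41.445 + (-9.901) = 31.544 cmH2O.

31.5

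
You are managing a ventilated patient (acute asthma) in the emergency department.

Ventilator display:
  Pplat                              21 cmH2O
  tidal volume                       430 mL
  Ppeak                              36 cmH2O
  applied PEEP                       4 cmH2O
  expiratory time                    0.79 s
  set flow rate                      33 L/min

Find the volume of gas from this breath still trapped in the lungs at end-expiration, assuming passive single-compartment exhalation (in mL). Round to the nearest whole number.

Flow: 33 L/min ÷ 60 = 0.55 L/s.
R = (PIP − Pplat)/V̇ = (36 − 21) / 0.55 = 15.0/0.55 = 27.273 cmH2O·s/L.
C = Vt/(Pplat − PEEP) = 430.0 / (21 − 4) = 430.0/17.0 = 25.294 mL/cmH2O.
τ = R × C = 27.273 × 0.02529 L/cmH2O = 0.6897 s.
Fraction remaining = e^(−Te/τ) = e^(−0.79/0.6897) = 0.3181.
Trapped volume = 430.0 × 0.3181 = 136.78 mL.

137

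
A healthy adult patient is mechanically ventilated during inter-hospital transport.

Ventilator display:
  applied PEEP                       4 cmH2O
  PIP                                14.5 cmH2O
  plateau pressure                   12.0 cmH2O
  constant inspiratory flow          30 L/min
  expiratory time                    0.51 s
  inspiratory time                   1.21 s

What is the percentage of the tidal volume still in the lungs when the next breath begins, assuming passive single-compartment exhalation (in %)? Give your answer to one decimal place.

Flow: 30 L/min ÷ 60 = 0.5 L/s.
Vt = flow × Ti = 0.5 L/s × 1.21 s × 1000 mL/L = 605.0 mL.
R = (PIP − Pplat)/V̇ = (14.5 − 12.0) / 0.5 = 2.5/0.5 = 5.0 cmH2O·s/L.
C = Vt/(Pplat − PEEP) = 605.0 / (12.0 − 4) = 605.0/8.0 = 75.625 mL/cmH2O.
τ = R × C = 5.0 × 0.07563 L/cmH2O = 0.3782 s.
Fraction remaining at end-expiration = e^(−Te/τ) = e^(−0.51/0.3782) = 0.2596 → 25.96%.

26.0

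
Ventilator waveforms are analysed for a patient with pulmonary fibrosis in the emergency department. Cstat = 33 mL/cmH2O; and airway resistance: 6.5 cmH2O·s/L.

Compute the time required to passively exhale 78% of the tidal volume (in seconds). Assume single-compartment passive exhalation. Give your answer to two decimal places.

τ = R × C = 6.5 × 33 mL/cmH2O = 6.5 × 0.033 L/cmH2O = 0.2145 s.
Exhaled fraction f = 1 − e^(−t/τ) → t = −τ·ln(1 − f) = −0.2145·ln(0.22) = 0.3248 s.

0.32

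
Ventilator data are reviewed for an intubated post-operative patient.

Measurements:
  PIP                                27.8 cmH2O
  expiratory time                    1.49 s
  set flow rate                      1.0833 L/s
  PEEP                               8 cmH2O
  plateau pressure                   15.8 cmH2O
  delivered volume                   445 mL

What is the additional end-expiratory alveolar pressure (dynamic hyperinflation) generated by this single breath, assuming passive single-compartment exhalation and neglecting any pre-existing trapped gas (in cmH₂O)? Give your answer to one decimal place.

R = (PIP − Pplat)/V̇ = (27.8 − 15.8) / 1.0833 = 12.0/1.0833 = 11.077 cmH2O·s/L.
C = Vt/(Pplat − PEEP) = 445.0 / (15.8 − 8) = 445.0/7.8 = 57.051 mL/cmH2O.
τ = R × C = 11.077 × 0.05705 L/cmH2O = 0.6319 s.
Fraction remaining = e^(−Te/τ) = e^(−1.49/0.6319) = 0.09461; trapped volume = 445.0 × 0.09461 = 42.101 mL.
Additional alveolar pressure from trapping ≈ V_trapped / C = 42.101 / 57.051 = 0.738 cmH2O.

0.7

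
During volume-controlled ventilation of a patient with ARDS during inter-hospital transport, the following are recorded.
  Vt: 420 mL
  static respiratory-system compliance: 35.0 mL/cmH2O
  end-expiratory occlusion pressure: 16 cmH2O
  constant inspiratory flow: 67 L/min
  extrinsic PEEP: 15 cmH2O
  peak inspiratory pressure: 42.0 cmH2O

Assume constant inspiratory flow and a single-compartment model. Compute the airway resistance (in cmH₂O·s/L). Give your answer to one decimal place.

12.5

Flow: 67 L/min ÷ 60 = 1.1167 L/s.
Total PEEP = 16 cmH2O (set 15 + intrinsic 1); this is the baseline alveolar pressure.
Equation of motion (constant flow): PIP = Vt/C + R·V̇ + PEEP.
R·V̇ = PIP − Vt/C − PEEP = 42.0 − 420/35.0 − 16 = 42.0 − 12.0 − 16 = 14.0 cmH2O.
R = 14.0 / 1.1167 = 12.537 cmH2O·s/L.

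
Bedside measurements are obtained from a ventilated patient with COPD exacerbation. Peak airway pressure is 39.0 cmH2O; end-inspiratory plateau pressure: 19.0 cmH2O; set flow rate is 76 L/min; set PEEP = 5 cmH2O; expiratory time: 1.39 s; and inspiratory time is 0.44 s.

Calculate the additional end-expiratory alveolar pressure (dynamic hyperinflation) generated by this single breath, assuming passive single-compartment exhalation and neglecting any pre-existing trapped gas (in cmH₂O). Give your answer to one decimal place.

1.5

Flow: 76 L/min ÷ 60 = 1.2667 L/s.
Vt = flow × Ti = 1.2667 L/s × 0.44 s × 1000 mL/L = 557.35 mL.
R = (PIP − Pplat)/V̇ = (39.0 − 19.0) / 1.2667 = 20.0/1.2667 = 15.789 cmH2O·s/L.
C = Vt/(Pplat − PEEP) = 557.35 / (19.0 − 5) = 557.35/14.0 = 39.811 mL/cmH2O.
τ = R × C = 15.789 × 0.03981 L/cmH2O = 0.6286 s.
Fraction remaining = e^(−Te/τ) = e^(−1.39/0.6286) = 0.1096; trapped volume = 557.35 × 0.1096 = 61.086 mL.
Additional alveolar pressure from trapping ≈ V_trapped / C = 61.086 / 39.811 = 1.534 cmH2O.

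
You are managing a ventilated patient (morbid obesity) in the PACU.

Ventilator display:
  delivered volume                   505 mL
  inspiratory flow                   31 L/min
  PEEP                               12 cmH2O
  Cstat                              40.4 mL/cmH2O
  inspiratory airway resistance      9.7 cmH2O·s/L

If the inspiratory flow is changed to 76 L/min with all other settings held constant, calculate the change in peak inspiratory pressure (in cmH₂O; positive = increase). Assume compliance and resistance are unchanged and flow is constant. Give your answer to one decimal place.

7.3

Flow: 31 L/min ÷ 60 = 0.5167 L/s.
New flow: 76 L/min ÷ 60 = 1.2667 L/s.
PIP = Vt/C + R·V̇ + PEEP (constant-flow equation of motion).
Only the resistive term changes: ΔPIP = R × ΔV̇ = 9.7 × (1.2667 − 0.5167) = 9.7 × 0.75 = 7.275 cmH2O.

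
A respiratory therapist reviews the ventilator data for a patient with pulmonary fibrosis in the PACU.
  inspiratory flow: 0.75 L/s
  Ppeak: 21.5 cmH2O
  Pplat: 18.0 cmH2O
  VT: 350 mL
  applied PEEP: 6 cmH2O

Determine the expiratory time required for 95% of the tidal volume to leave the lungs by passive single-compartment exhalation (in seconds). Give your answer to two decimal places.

0.41

R = (PIP − Pplat)/V̇ = (21.5 − 18.0) / 0.75 = 3.5/0.75 = 4.667 cmH2O·s/L.
C = Vt/(Pplat − PEEP) = 350.0 / (18.0 − 6) = 350.0/12.0 = 29.167 mL/cmH2O.
τ = R × C = 4.667 × 0.02917 L/cmH2O = 0.1361 s.
t = −τ·ln(1 − 0.95) = −0.1361·ln(0.05) = 0.4077 s.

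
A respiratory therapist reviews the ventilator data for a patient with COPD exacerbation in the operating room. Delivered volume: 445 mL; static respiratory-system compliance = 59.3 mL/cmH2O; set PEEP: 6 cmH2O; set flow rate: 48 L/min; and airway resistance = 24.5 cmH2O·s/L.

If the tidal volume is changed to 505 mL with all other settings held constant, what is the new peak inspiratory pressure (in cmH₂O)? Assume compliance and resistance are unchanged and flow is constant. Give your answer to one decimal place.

Flow: 48 L/min ÷ 60 = 0.8 L/s.
PIP = Vt/C + R·V̇ + PEEP (constant-flow equation of motion).
Only the elastic term changes: ΔPIP = ΔVt / C = (505 − 445) / 59.3 = 1.012 cmH2O.
Original PIP = 445/59.3 + 24.5×0.8 + 6 = 33.104 cmH2O; new PIP = 33.104 + (1.012) = 34.116 cmH2O.

34.1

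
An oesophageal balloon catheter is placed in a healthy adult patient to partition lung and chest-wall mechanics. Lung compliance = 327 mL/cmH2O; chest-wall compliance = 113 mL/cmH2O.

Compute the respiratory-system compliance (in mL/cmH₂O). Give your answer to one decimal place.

84.0

Lung and chest wall are elastances in series: 1/Crs = 1/CL + 1/Ccw.
1/Crs = 1/327 + 1/113 = 0.01191.
Crs = 83.963 mL/cmH2O.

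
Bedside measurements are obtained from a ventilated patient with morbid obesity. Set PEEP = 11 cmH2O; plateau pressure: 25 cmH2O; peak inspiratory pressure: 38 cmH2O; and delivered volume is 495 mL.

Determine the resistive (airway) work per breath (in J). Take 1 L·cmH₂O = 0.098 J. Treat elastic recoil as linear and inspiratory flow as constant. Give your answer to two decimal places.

0.63

With constant inspiratory flow the resistive pressure is constant at PIP − Pplat = 38 − 25 = 13.0 cmH2O, so resistive work = 13.0 × 0.495 = 6.435 L·cmH2O.
× 0.098 J/(L·cmH2O) → 0.6306 J.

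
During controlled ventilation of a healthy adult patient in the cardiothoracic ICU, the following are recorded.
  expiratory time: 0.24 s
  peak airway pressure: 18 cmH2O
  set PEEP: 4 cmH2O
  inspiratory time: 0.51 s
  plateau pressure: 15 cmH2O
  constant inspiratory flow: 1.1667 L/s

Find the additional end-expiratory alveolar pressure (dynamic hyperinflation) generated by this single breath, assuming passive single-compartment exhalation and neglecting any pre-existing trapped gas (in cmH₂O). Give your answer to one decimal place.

Vt = flow × Ti = 1.1667 L/s × 0.51 s × 1000 mL/L = 595.02 mL.
R = (PIP − Pplat)/V̇ = (18 − 15) / 1.1667 = 3.0/1.1667 = 2.571 cmH2O·s/L.
C = Vt/(Pplat − PEEP) = 595.02 / (15 − 4) = 595.02/11.0 = 54.093 mL/cmH2O.
τ = R × C = 2.571 × 0.05409 L/cmH2O = 0.1391 s.
Fraction remaining = e^(−Te/τ) = e^(−0.24/0.1391) = 0.1781; trapped volume = 595.02 × 0.1781 = 105.97 mL.
Additional alveolar pressure from trapping ≈ V_trapped / C = 105.97 / 54.093 = 1.959 cmH2O.

2.0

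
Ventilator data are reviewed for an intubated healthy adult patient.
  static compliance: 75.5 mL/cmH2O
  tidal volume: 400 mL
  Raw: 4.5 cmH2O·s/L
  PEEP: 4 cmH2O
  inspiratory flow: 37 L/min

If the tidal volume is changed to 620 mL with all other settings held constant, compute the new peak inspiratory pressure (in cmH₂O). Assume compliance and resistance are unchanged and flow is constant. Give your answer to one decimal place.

Flow: 37 L/min ÷ 60 = 0.6167 L/s.
PIP = Vt/C + R·V̇ + PEEP (constant-flow equation of motion).
Only the elastic term changes: ΔPIP = ΔVt / C = (620 − 400) / 75.5 = 2.914 cmH2O.
Original PIP = 400/75.5 + 4.5×0.6167 + 4 = 12.073 cmH2O; new PIP = 12.073 + (2.914) = 14.987 cmH2O.

15.0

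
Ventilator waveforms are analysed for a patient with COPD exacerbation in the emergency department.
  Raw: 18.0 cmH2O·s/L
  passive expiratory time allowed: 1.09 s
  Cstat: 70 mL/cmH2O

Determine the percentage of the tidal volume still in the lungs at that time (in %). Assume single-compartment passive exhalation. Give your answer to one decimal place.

42.1

τ = R × C = 18.0 × 70 mL/cmH2O = 18.0 × 0.070 L/cmH2O = 1.26 s.
Passive exhalation: V(t)/V₀ = e^(−t/τ) = e^(−1.09/1.26) = 0.421.
Fraction remaining = 0.421 → 42.1%.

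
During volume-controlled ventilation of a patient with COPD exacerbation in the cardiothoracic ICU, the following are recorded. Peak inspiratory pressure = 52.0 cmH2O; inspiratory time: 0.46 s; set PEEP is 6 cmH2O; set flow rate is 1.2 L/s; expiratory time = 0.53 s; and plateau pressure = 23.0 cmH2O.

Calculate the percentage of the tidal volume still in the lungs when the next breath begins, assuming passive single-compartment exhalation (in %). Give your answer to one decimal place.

Vt = flow × Ti = 1.2 L/s × 0.46 s × 1000 mL/L = 552.0 mL.
R = (PIP − Pplat)/V̇ = (52.0 − 23.0) / 1.2 = 29.0/1.2 = 24.167 cmH2O·s/L.
C = Vt/(Pplat − PEEP) = 552.0 / (23.0 − 6) = 552.0/17.0 = 32.471 mL/cmH2O.
τ = R × C = 24.167 × 0.03247 L/cmH2O = 0.7847 s.
Fraction remaining at end-expiration = e^(−Te/τ) = e^(−0.53/0.7847) = 0.5089 → 50.89%.

50.9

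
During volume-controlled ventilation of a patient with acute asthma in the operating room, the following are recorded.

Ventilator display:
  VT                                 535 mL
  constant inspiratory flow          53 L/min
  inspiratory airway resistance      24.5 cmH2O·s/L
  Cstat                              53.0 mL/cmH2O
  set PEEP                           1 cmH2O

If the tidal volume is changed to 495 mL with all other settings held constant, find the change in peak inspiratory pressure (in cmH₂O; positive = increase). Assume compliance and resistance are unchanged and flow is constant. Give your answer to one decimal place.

PIP = Vt/C + R·V̇ + PEEP (constant-flow equation of motion).
Only the elastic term changes: ΔPIP = ΔVt / C = (495 − 535) / 53.0 = -0.7547 cmH2O.

-0.8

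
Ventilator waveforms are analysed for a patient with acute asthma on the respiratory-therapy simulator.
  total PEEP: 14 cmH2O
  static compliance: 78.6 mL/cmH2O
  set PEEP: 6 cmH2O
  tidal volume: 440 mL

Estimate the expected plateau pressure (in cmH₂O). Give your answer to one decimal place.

19.6

End-expiratory occlusion gives total PEEP = 14 cmH2O (intrinsic PEEP = 14 − 6 = 8). Use total PEEP for the elastic gradient.
Pplat = PEEPtotal + Vt / Cstat = 14 + 440 / 78.6 = 14 + 5.598 = 19.598 cmH2O.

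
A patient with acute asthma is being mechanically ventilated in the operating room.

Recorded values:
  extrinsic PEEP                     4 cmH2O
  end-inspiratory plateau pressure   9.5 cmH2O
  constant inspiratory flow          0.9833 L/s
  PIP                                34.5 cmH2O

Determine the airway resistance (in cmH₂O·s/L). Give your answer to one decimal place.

Raw = (PIP − Pplat) / flow = (34.5 − 9.5) / 0.9833 = 25.0 / 0.9833 = 25.425 cmH2O·s/L.

25.4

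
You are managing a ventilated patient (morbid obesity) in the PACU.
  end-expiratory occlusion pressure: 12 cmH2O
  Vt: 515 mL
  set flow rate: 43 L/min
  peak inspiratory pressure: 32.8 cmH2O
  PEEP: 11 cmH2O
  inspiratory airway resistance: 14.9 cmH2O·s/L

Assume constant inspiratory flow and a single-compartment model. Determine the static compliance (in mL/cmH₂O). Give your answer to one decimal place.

50.9

Flow: 43 L/min ÷ 60 = 0.7167 L/s.
Total PEEP = 12 cmH2O (set 11 + intrinsic 1); this is the baseline alveolar pressure.
Equation of motion (constant flow): PIP = Vt/C + R·V̇ + PEEP.
Vt/C = PIP − R·V̇ − PEEP = 32.8 − 14.9×0.7167 − 12 = 32.8 − 10.679 − 12 = 10.121 cmH2O.
C = Vt / 10.121 = 515 / 10.121 = 50.884 mL/cmH2O.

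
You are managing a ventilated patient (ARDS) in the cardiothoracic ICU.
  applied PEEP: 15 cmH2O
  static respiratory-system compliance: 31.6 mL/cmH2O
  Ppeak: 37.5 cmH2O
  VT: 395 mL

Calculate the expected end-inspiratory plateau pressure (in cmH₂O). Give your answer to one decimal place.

27.5

Pplat = PEEP + Vt / Cstat = 15 + 395 / 31.6 = 15 + 12.5 = 27.5 cmH2O.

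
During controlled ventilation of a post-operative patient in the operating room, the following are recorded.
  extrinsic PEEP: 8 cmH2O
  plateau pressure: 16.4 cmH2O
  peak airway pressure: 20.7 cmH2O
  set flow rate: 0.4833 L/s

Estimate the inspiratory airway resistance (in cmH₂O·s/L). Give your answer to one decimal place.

8.9

Raw = (PIP − Pplat) / flow = (20.7 − 16.4) / 0.4833 = 4.3 / 0.4833 = 8.897 cmH2O·s/L.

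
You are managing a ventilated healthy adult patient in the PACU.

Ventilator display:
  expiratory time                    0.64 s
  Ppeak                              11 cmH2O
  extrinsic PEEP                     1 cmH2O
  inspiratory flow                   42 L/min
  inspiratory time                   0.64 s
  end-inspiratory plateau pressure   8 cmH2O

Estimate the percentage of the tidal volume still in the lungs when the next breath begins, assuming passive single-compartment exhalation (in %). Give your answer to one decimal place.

9.7

Flow: 42 L/min ÷ 60 = 0.7 L/s.
Vt = flow × Ti = 0.7 L/s × 0.64 s × 1000 mL/L = 448.0 mL.
R = (PIP − Pplat)/V̇ = (11 − 8) / 0.7 = 3.0/0.7 = 4.286 cmH2O·s/L.
C = Vt/(Pplat − PEEP) = 448.0 / (8 − 1) = 448.0/7.0 = 64.0 mL/cmH2O.
τ = R × C = 4.286 × 0.064 L/cmH2O = 0.2743 s.
Fraction remaining at end-expiration = e^(−Te/τ) = e^(−0.64/0.2743) = 0.09698 → 9.698%.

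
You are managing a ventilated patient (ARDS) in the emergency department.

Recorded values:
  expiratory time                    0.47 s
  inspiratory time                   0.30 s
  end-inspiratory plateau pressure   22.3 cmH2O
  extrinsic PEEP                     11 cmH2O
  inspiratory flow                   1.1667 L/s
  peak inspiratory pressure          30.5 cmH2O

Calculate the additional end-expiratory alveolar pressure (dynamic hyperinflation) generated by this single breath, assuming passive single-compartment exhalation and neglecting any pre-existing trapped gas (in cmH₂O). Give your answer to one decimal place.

1.3

Vt = flow × Ti = 1.1667 L/s × 0.30 s × 1000 mL/L = 350.01 mL.
R = (PIP − Pplat)/V̇ = (30.5 − 22.3) / 1.1667 = 8.2/1.1667 = 7.028 cmH2O·s/L.
C = Vt/(Pplat − PEEP) = 350.01 / (22.3 − 11) = 350.01/11.3 = 30.974 mL/cmH2O.
τ = R × C = 7.028 × 0.03097 L/cmH2O = 0.2177 s.
Fraction remaining = e^(−Te/τ) = e^(−0.47/0.2177) = 0.1154; trapped volume = 350.01 × 0.1154 = 40.391 mL.
Additional alveolar pressure from trapping ≈ V_trapped / C = 40.391 / 30.974 = 1.304 cmH2O.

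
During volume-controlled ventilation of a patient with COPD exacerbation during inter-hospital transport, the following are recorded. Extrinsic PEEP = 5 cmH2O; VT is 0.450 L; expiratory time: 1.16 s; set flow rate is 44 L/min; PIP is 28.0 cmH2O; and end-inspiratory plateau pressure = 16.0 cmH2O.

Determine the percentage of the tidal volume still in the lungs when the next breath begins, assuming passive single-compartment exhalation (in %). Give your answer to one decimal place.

17.7

Flow: 44 L/min ÷ 60 = 0.7333 L/s.
R = (PIP − Pplat)/V̇ = (28.0 − 16.0) / 0.7333 = 12.0/0.7333 = 16.364 cmH2O·s/L.
C = Vt/(Pplat − PEEP) = 450.0 / (16.0 − 5) = 450.0/11.0 = 40.909 mL/cmH2O.
τ = R × C = 16.364 × 0.04091 L/cmH2O = 0.6695 s.
Fraction remaining at end-expiration = e^(−Te/τ) = e^(−1.16/0.6695) = 0.1768 → 17.68%.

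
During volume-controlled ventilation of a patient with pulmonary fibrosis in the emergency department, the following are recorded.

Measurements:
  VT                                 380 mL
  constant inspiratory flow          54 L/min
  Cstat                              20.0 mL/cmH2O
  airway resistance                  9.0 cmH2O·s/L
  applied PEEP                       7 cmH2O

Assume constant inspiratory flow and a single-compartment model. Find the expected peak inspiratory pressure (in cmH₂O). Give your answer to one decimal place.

Flow: 54 L/min ÷ 60 = 0.9 L/s.
Equation of motion (constant flow): PIP = Vt/C + R·V̇ + PEEP.
PIP = 380/20.0 + 9.0×0.9 + 7 = 19.0 + 8.1 + 7 = 34.1 cmH2O.

34.1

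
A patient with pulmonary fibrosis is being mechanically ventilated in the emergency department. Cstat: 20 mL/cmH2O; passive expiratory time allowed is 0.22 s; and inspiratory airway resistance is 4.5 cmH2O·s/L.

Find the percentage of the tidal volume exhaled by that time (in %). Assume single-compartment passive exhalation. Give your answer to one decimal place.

91.3

τ = R × C = 4.5 × 20 mL/cmH2O = 4.5 × 0.020 L/cmH2O = 0.09 s.
Passive exhalation: V(t)/V₀ = e^(−t/τ) = e^(−0.22/0.09) = 0.08677.
Fraction exhaled = 1 − 0.08677 = 0.9132 → 91.32%.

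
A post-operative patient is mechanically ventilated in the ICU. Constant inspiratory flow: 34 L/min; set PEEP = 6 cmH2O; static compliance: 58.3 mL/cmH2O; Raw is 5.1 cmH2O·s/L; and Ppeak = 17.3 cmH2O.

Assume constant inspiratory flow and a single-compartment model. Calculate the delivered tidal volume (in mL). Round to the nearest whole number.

490

Flow: 34 L/min ÷ 60 = 0.5667 L/s.
Equation of motion (constant flow): PIP = Vt/C + R·V̇ + PEEP.
Vt/C = PIP − R·V̇ − PEEP = 17.3 − 2.89 − 6 = 8.41 cmH2O.
Vt = C × 8.41 = 58.3 × 8.41 = 490.3 mL.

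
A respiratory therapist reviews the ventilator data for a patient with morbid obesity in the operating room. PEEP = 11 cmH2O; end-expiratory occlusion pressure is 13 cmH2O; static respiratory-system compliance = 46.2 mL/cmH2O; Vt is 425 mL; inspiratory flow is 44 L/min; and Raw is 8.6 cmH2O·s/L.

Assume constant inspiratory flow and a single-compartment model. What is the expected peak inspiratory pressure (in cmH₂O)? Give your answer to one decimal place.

28.5

Flow: 44 L/min ÷ 60 = 0.7333 L/s.
Total PEEP = 13 cmH2O (set 11 + intrinsic 2); this is the baseline alveolar pressure.
Equation of motion (constant flow): PIP = Vt/C + R·V̇ + PEEP.
PIP = 425/46.2 + 8.6×0.7333 + 13 = 9.199 + 6.306 + 13 = 28.505 cmH2O.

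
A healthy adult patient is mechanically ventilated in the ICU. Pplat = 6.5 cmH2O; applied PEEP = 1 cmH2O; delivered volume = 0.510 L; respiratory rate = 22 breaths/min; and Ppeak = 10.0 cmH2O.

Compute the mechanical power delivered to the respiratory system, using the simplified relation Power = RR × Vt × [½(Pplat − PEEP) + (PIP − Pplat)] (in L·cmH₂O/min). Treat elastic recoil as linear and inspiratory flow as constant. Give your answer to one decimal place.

Per-breath work = Vt × [½(Pplat−PEEP) + (PIP−Pplat)] = 0.510 × [0.5×5.5 + 3.5] = 0.510 × 6.25 = 3.188 L·cmH2O.
Power = 22 × 3.188 = 70.136 L·cmH2O/min.

70.1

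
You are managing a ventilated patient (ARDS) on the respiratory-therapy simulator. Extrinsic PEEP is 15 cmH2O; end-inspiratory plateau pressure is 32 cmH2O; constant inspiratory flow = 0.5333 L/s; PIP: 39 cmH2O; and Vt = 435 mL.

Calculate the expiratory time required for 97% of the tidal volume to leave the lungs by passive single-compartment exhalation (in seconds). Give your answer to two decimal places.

1.18

R = (PIP − Pplat)/V̇ = (39 − 32) / 0.5333 = 7.0/0.5333 = 13.126 cmH2O·s/L.
C = Vt/(Pplat − PEEP) = 435.0 / (32 − 15) = 435.0/17.0 = 25.588 mL/cmH2O.
τ = R × C = 13.126 × 0.02559 L/cmH2O = 0.3359 s.
t = −τ·ln(1 − 0.97) = −0.3359·ln(0.03) = 1.178 s.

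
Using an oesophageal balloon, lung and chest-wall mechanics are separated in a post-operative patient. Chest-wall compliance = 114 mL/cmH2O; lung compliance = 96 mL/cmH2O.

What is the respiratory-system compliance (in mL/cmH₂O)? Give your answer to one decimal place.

52.1

Lung and chest wall are elastances in series: 1/Crs = 1/CL + 1/Ccw.
1/Crs = 1/96 + 1/114 = 0.01919.
Crs = 52.11 mL/cmH2O.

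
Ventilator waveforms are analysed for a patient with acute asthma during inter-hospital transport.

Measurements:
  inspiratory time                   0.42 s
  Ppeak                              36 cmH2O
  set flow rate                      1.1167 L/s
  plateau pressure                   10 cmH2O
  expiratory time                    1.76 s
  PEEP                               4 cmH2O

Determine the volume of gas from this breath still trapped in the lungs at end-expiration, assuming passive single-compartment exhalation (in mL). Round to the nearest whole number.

Vt = flow × Ti = 1.1167 L/s × 0.42 s × 1000 mL/L = 469.01 mL.
R = (PIP − Pplat)/V̇ = (36 − 10) / 1.1167 = 26.0/1.1167 = 23.283 cmH2O·s/L.
C = Vt/(Pplat − PEEP) = 469.01 / (10 − 4) = 469.01/6.0 = 78.168 mL/cmH2O.
τ = R × C = 23.283 × 0.07817 L/cmH2O = 1.82 s.
Fraction remaining = e^(−Te/τ) = e^(−1.76/1.82) = 0.3802.
Trapped volume = 469.01 × 0.3802 = 178.32 mL.

178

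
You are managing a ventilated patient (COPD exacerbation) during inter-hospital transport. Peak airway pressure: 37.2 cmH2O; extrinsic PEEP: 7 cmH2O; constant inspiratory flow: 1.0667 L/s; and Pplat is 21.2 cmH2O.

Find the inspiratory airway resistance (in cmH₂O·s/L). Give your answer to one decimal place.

15.0

Raw = (PIP − Pplat) / flow = (37.2 − 21.2) / 1.0667 = 16.0 / 1.0667 = 15.0 cmH2O·s/L.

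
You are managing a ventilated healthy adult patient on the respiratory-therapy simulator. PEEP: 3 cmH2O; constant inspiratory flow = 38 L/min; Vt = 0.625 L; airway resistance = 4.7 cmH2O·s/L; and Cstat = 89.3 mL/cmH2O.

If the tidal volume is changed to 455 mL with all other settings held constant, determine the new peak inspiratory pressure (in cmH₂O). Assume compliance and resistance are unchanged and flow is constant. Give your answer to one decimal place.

Flow: 38 L/min ÷ 60 = 0.6333 L/s.
PIP = Vt/C + R·V̇ + PEEP (constant-flow equation of motion).
Only the elastic term changes: ΔPIP = ΔVt / C = (455 − 625) / 89.3 = -1.904 cmH2O.
Original PIP = 625/89.3 + 4.7×0.6333 + 3 = 12.975 cmH2O; new PIP = 12.975 + (-1.904) = 11.071 cmH2O.

11.1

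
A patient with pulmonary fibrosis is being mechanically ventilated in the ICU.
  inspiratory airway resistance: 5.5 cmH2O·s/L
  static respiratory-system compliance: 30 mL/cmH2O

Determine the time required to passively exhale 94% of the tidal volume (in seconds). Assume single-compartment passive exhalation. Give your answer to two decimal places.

τ = R × C = 5.5 × 30 mL/cmH2O = 5.5 × 0.030 L/cmH2O = 0.165 s.
Exhaled fraction f = 1 − e^(−t/τ) → t = −τ·ln(1 − f) = −0.165·ln(0.06) = 0.4642 s.

0.46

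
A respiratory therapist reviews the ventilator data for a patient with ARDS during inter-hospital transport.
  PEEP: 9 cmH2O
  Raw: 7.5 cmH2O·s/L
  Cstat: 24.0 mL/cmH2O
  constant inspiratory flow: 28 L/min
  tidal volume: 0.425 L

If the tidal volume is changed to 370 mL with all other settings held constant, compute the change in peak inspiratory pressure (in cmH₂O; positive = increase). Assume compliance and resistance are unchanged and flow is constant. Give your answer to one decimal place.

PIP = Vt/C + R·V̇ + PEEP (constant-flow equation of motion).
Only the elastic term changes: ΔPIP = ΔVt / C = (370 − 425) / 24.0 = -2.292 cmH2O.

-2.3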